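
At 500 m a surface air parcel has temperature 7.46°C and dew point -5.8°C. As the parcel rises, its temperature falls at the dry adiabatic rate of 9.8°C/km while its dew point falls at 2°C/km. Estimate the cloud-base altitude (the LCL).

T and T_d converge at 9.8 − 2 = 7.8°C per km
Height above start = (7.46 − (-5.8)) / 7.8 = 1.7 km
LCL altitude = 500 m + 1700 m = 2200 m

2200 m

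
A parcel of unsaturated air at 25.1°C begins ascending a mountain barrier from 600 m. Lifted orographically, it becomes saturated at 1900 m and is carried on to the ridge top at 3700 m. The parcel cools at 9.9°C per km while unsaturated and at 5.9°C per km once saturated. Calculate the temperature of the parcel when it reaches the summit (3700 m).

Dry to 1900 m: -9.9 × 1.3 km = -12.87°C, so T = 12.23°C.
Saturated to 3700 m: -5.9 × 1.8 km = -10.62°C, so T = 1.61°C.

1.61°C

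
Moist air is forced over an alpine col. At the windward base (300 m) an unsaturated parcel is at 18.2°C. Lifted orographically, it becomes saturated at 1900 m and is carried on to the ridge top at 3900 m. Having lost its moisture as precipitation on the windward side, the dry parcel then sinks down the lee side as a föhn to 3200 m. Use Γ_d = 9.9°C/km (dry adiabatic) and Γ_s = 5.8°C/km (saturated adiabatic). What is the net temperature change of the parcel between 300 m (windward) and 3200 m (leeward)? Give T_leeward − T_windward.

From 300 m to 1900 m (dry): cools by 9.9 × 1.6 = 15.84°C, giving 2.36°C.
From 1900 m to 3900 m (saturated): cools by 5.8 × 2 = 11.6°C, giving -9.24°C.
From 3900 m to 3200 m (dry descent): warms by 9.9 × 0.7 = 6.93°C, giving -2.31°C.
Net change vs windward start: -2.31 − 18.2 = -20.51°C

-20.51°C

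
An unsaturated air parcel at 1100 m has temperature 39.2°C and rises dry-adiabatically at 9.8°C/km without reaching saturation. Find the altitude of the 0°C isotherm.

Height above start = (39.2 − 0) / 9.8 = 4 km
Altitude = 1100 m + 4000 m = 5100 m

5100 m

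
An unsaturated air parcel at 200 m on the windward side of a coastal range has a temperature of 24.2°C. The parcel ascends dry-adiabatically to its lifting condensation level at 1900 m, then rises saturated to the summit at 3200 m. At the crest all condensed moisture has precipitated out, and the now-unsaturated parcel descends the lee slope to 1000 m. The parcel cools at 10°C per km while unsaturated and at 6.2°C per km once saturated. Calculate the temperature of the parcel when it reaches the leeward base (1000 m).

Dry to 1900 m: -10 × 1.7 km = -17°C, so T = 7.2°C.
Saturated to 3200 m: -6.2 × 1.3 km = -8.06°C, so T = -0.86°C.
Dry descent to 1000 m: +10 × 2.2 km = +22°C, so T = 21.14°C.

21.14°C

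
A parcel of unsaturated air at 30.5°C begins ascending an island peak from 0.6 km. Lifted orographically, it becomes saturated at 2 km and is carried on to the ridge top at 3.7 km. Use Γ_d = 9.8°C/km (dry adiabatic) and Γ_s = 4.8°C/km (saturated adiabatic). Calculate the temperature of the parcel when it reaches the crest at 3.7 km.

8.62°C

From 600 m to 2000 m (dry): cools by 9.8 × 1.4 = 13.72°C, giving 16.78°C.
From 2000 m to 3700 m (saturated): cools by 4.8 × 1.7 = 8.16°C, giving 8.62°C.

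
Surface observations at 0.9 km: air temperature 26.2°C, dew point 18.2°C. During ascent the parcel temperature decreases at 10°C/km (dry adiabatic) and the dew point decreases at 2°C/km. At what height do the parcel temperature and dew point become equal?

T and T_d converge at 10 − 2 = 8°C per km
Height above start = (26.2 − 18.2) / 8 = 1 km
LCL altitude = 900 m + 1000 m = 1900 m

1.9 km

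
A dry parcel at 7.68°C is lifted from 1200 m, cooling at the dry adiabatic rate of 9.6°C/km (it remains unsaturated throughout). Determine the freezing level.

2000 m

Height above start = (7.68 − 0) / 9.6 = 0.8 km
Altitude = 1200 m + 800 m = 2000 m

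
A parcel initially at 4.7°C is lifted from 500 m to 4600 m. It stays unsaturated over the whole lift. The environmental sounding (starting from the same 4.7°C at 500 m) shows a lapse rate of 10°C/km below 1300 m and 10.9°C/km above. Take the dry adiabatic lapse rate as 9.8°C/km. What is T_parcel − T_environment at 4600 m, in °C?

Parcel:
  Dry to 4600 m: -9.8 × 4.1 km = -40.18°C, so T = -35.48°C.
Environment:
  Environment, lower layer to 1300 m: -10 × 0.8 km = -8°C, so T = -3.3°C.
  Environment, upper layer to 4600 m: -10.9 × 3.3 km = -35.97°C, so T = -39.27°C.
T_parcel − T_env = -35.48 − (-39.27) = +3.79°C

+3.79°C (parcel warmer than environment)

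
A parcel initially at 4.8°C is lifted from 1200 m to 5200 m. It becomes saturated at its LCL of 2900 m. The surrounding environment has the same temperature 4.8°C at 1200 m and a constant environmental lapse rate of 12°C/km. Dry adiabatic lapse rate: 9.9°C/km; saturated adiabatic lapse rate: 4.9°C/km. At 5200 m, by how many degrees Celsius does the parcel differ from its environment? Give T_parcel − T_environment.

Parcel:
  Dry to 2900 m: -9.9 × 1.7 km = -16.83°C, so T = -12.03°C.
  Saturated to 5200 m: -4.9 × 2.3 km = -11.27°C, so T = -23.3°C.
Environment:
  Environment to 5200 m: -12 × 4 km = -48°C, so T = -43.2°C.
T_parcel − T_env = -23.3 − (-43.2) = +19.9°C

+19.9°C (parcel warmer than environment)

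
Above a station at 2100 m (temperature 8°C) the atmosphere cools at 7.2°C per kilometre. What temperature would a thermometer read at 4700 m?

-10.72°C

2100 → 4700 m (environmental, 7.2°C/km): ΔT = -7.2 × 2.6 = -18.72°C → T = -10.72°C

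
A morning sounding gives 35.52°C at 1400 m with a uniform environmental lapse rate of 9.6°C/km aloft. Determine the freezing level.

Height above start = (35.52 − 0) / 9.6 = 3.7 km
Altitude = 1400 m + 3700 m = 5100 m

5100 m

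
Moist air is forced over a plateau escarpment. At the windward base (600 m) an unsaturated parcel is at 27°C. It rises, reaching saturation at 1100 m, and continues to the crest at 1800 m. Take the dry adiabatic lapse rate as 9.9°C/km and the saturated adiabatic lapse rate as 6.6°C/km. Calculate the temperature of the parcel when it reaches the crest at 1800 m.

17.43°C

600 → 1100 m (dry, 9.9°C/km): ΔT = -9.9 × 0.5 = -4.95°C → T = 22.05°C
1100 → 1800 m (saturated, 6.6°C/km): ΔT = -6.6 × 0.7 = -4.62°C → T = 17.43°C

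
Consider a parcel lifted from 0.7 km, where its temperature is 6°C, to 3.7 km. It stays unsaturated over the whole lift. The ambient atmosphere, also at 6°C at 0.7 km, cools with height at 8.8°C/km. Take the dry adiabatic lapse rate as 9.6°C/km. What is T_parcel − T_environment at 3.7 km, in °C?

Parcel:
  Dry to 3700 m: -9.6 × 3 km = -28.8°C, so T = -22.8°C.
Environment:
  Environment to 3700 m: -8.8 × 3 km = -26.4°C, so T = -20.4°C.
T_parcel − T_env = -22.8 − (-20.4) = -2.4°C

-2.4°C (parcel cooler than environment)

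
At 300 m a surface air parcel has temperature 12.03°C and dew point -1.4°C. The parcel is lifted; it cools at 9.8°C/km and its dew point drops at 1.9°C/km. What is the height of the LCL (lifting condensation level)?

2000 m

T and T_d converge at 9.8 − 1.9 = 7.9°C per km
Height above start = (12.03 − (-1.4)) / 7.9 = 1.7 km
LCL altitude = 300 m + 1700 m = 2000 m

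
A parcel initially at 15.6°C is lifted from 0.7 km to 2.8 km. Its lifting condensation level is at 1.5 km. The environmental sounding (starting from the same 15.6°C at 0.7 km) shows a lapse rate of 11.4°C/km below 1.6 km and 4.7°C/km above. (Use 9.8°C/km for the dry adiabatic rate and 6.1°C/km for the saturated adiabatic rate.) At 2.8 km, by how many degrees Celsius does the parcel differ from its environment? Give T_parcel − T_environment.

+0.13°C (parcel warmer than environment)

Parcel:
  700 → 1500 m (dry, 9.8°C/km): ΔT = -9.8 × 0.8 = -7.84°C → T = 7.76°C
  1500 → 2800 m (saturated, 6.1°C/km): ΔT = -6.1 × 1.3 = -7.93°C → T = -0.17°C
Environment:
  700 → 1600 m (environment, lower layer, 11.4°C/km): ΔT = -11.4 × 0.9 = -10.26°C → T = 5.34°C
  1600 → 2800 m (environment, upper layer, 4.7°C/km): ΔT = -4.7 × 1.2 = -5.64°C → T = -0.3°C
T_parcel − T_env = -0.17 − (-0.3) = +0.13°C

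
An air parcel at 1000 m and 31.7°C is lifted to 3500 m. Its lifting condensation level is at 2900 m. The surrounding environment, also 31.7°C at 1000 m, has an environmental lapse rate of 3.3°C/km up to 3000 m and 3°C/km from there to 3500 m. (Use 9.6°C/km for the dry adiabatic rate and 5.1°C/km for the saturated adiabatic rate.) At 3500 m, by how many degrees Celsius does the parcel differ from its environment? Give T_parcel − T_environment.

Parcel:
  From 1000 m to 2900 m (dry): cools by 9.6 × 1.9 = 18.24°C, giving 13.46°C.
  From 2900 m to 3500 m (saturated): cools by 5.1 × 0.6 = 3.06°C, giving 10.4°C.
Environment:
  From 1000 m to 3000 m (environment, lower layer): cools by 3.3 × 2 = 6.6°C, giving 25.1°C.
  From 3000 m to 3500 m (environment, upper layer): cools by 3 × 0.5 = 1.5°C, giving 23.6°C.
T_parcel − T_env = 10.4 − 23.6 = -13.2°C

-13.2°C (parcel cooler than environment)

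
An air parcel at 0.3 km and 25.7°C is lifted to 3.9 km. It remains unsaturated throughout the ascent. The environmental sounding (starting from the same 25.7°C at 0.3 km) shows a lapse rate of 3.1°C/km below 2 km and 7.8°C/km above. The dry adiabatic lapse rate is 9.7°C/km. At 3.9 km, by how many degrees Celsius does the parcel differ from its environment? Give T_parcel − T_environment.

-14.83°C (parcel cooler than environment)

Parcel:
  300 → 3900 m (dry, 9.7°C/km): ΔT = -9.7 × 3.6 = -34.92°C → T = -9.22°C
Environment:
  300 → 2000 m (environment, lower layer, 3.1°C/km): ΔT = -3.1 × 1.7 = -5.27°C → T = 20.43°C
  2000 → 3900 m (environment, upper layer, 7.8°C/km): ΔT = -7.8 × 1.9 = -14.82°C → T = 5.61°C
T_parcel − T_env = -9.22 − 5.61 = -14.83°C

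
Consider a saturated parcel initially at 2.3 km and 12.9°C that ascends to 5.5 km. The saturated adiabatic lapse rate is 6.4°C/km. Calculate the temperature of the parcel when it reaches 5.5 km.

-7.58°C

Saturated adiabatic to 5500 m: -6.4 × 3.2 km = -20.48°C, so T = -7.58°C.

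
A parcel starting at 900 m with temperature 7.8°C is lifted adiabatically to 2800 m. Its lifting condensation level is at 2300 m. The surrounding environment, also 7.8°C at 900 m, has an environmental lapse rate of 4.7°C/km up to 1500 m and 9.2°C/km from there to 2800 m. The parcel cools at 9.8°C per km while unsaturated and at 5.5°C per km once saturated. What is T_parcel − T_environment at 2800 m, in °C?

Parcel:
  From 900 m to 2300 m (dry): cools by 9.8 × 1.4 = 13.72°C, giving -5.92°C.
  From 2300 m to 2800 m (saturated): cools by 5.5 × 0.5 = 2.75°C, giving -8.67°C.
Environment:
  From 900 m to 1500 m (environment, lower layer): cools by 4.7 × 0.6 = 2.82°C, giving 4.98°C.
  From 1500 m to 2800 m (environment, upper layer): cools by 9.2 × 1.3 = 11.96°C, giving -6.98°C.
T_parcel − T_env = -8.67 − (-6.98) = -1.69°C

-1.69°C (parcel cooler than environment)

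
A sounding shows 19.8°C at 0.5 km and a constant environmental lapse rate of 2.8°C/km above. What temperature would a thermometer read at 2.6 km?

13.92°C

500 → 2600 m (environmental, 2.8°C/km): ΔT = -2.8 × 2.1 = -5.88°C → T = 13.92°C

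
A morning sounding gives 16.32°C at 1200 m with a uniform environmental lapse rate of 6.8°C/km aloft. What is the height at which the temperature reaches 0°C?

3600 m

Height above start = (16.32 − 0) / 6.8 = 2.4 km
Altitude = 1200 m + 2400 m = 3600 m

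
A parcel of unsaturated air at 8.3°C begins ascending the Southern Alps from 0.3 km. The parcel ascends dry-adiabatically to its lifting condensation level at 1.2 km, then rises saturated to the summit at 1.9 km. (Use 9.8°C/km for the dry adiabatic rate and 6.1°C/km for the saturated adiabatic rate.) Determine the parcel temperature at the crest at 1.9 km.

-4.79°C

From 300 m to 1200 m (dry): cools by 9.8 × 0.9 = 8.82°C, giving -0.52°C.
From 1200 m to 1900 m (saturated): cools by 6.1 × 0.7 = 4.27°C, giving -4.79°C.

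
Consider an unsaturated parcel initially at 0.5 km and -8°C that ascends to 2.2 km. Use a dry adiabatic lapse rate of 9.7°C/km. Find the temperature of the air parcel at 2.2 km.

-24.49°C

Dry adiabatic to 2200 m: -9.7 × 1.7 km = -16.49°C, so T = -24.49°C.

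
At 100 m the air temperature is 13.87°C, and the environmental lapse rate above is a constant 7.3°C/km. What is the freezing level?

2000 m

Height above start = (13.87 − 0) / 7.3 = 1.9 km
Altitude = 100 m + 1900 m = 2000 m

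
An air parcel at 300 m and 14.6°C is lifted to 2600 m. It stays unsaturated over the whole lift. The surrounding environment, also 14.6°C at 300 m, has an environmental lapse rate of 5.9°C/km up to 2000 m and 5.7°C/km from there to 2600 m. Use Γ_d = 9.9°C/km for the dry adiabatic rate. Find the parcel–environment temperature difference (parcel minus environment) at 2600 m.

-9.32°C (parcel cooler than environment)

Parcel:
  Dry to 2600 m: -9.9 × 2.3 km = -22.77°C, so T = -8.17°C.
Environment:
  Environment, lower layer to 2000 m: -5.9 × 1.7 km = -10.03°C, so T = 4.57°C.
  Environment, upper layer to 2600 m: -5.7 × 0.6 km = -3.42°C, so T = 1.15°C.
T_parcel − T_env = -8.17 − 1.15 = -9.32°C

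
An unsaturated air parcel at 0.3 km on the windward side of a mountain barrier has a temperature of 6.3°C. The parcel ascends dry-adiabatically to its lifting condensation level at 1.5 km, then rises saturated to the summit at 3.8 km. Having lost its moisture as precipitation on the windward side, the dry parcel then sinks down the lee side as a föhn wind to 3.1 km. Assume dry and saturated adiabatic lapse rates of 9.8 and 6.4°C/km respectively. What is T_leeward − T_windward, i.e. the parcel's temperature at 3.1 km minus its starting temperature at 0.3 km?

-19.62°C

300–1500 m, dry: Δz = 1.2 km ⇒ ΔT = -11.76°C; T = -5.46°C
1500–3800 m, saturated: Δz = 2.3 km ⇒ ΔT = -14.72°C; T = -20.18°C
3800–3100 m, dry descent: Δz = 0.7 km ⇒ ΔT = +6.86°C; T = -13.32°C
Net change vs windward start: -13.32 − 6.3 = -19.62°C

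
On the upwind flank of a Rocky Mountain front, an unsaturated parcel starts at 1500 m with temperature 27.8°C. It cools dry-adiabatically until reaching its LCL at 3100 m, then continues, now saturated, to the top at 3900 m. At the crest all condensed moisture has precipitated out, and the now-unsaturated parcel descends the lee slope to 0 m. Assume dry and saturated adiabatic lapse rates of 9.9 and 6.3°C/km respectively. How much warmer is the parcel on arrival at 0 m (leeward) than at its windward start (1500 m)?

+17.73°C

1500 → 3100 m (dry, 9.9°C/km): ΔT = -9.9 × 1.6 = -15.84°C → T = 11.96°C
3100 → 3900 m (saturated, 6.3°C/km): ΔT = -6.3 × 0.8 = -5.04°C → T = 6.92°C
3900 → 0 m (dry descent, 9.9°C/km): ΔT = +9.9 × 3.9 = +38.61°C → T = 45.53°C
Net change vs windward start: 45.53 − 27.8 = +17.73°C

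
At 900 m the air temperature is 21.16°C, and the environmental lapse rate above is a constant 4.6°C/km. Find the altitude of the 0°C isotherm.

Height above start = (21.16 − 0) / 4.6 = 4.6 km
Altitude = 900 m + 4600 m = 5500 m

5500 m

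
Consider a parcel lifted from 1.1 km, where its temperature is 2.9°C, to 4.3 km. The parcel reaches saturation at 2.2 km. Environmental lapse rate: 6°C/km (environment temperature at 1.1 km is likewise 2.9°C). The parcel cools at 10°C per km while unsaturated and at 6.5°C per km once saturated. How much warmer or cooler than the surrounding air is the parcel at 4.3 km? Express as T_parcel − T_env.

Parcel:
  From 1100 m to 2200 m (dry): cools by 10 × 1.1 = 11°C, giving -8.1°C.
  From 2200 m to 4300 m (saturated): cools by 6.5 × 2.1 = 13.65°C, giving -21.75°C.
Environment:
  From 1100 m to 4300 m (environment): cools by 6 × 3.2 = 19.2°C, giving -16.3°C.
T_parcel − T_env = -21.75 − (-16.3) = -5.45°C

-5.45°C (parcel cooler than environment)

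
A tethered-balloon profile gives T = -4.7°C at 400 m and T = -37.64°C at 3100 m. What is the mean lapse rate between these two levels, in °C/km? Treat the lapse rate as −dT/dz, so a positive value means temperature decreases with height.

Γ = −ΔT/Δz = (-4.7 − (-37.64)) / (3100 − 400) m
  = 32.94°C / 2.7 km = 12.2°C/km

12.2°C/km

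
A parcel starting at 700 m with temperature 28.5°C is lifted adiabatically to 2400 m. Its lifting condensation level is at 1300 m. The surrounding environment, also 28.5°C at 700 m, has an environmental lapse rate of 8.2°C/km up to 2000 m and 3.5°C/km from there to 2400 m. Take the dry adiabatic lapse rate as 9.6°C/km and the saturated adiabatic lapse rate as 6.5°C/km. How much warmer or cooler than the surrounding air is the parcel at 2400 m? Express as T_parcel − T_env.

-0.85°C (parcel cooler than environment)

Parcel:
  700–1300 m, dry: Δz = 0.6 km ⇒ ΔT = -5.76°C; T = 22.74°C
  1300–2400 m, saturated: Δz = 1.1 km ⇒ ΔT = -7.15°C; T = 15.59°C
Environment:
  700–2000 m, environment, lower layer: Δz = 1.3 km ⇒ ΔT = -10.66°C; T = 17.84°C
  2000–2400 m, environment, upper layer: Δz = 0.4 km ⇒ ΔT = -1.4°C; T = 16.44°C
T_parcel − T_env = 15.59 − 16.44 = -0.85°C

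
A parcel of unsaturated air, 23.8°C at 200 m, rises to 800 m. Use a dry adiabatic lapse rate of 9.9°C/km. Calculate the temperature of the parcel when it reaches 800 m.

Dry adiabatic to 800 m: -9.9 × 0.6 km = -5.94°C, so T = 17.86°C.

17.86°C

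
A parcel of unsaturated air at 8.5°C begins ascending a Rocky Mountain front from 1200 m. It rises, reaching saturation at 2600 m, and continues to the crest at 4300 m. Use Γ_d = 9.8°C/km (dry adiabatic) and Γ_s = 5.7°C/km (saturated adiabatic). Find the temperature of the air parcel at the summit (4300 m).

Dry to 2600 m: -9.8 × 1.4 km = -13.72°C, so T = -5.22°C.
Saturated to 4300 m: -5.7 × 1.7 km = -9.69°C, so T = -14.91°C.

-14.91°C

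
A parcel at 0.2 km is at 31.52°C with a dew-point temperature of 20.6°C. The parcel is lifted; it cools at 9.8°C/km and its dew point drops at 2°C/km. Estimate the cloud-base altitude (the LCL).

T and T_d converge at 9.8 − 2 = 7.8°C per km
Height above start = (31.52 − 20.6) / 7.8 = 1.4 km
LCL altitude = 200 m + 1400 m = 1600 m

1.6 km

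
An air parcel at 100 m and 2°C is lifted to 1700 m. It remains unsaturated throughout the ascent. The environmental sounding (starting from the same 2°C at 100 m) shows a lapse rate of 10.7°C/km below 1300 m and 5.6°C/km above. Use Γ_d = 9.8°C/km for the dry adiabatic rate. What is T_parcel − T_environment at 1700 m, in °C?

Parcel:
  Dry to 1700 m: -9.8 × 1.6 km = -15.68°C, so T = -13.68°C.
Environment:
  Environment, lower layer to 1300 m: -10.7 × 1.2 km = -12.84°C, so T = -10.84°C.
  Environment, upper layer to 1700 m: -5.6 × 0.4 km = -2.24°C, so T = -13.08°C.
T_parcel − T_env = -13.68 − (-13.08) = -0.6°C

-0.6°C (parcel cooler than environment)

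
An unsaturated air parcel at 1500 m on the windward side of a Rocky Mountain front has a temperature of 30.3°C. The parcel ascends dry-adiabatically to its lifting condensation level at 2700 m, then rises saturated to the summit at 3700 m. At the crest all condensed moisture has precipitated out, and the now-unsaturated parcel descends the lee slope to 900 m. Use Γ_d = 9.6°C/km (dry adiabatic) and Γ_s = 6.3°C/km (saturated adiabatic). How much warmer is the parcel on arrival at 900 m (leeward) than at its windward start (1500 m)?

From 1500 m to 2700 m (dry): cools by 9.6 × 1.2 = 11.52°C, giving 18.78°C.
From 2700 m to 3700 m (saturated): cools by 6.3 × 1 = 6.3°C, giving 12.48°C.
From 3700 m to 900 m (dry descent): warms by 9.6 × 2.8 = 26.88°C, giving 39.36°C.
Net change vs windward start: 39.36 − 30.3 = +9.06°C

+9.06°C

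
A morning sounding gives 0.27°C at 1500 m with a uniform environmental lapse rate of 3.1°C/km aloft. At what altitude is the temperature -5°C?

3200 m

Height above start = (0.27 − (-5)) / 3.1 = 1.7 km
Altitude = 1500 m + 1700 m = 3200 m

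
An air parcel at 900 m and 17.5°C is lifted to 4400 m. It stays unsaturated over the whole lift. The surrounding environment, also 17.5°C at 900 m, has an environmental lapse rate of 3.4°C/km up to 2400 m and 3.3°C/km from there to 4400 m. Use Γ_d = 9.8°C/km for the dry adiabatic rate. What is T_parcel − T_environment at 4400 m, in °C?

-22.6°C (parcel cooler than environment)

Parcel:
  From 900 m to 4400 m (dry): cools by 9.8 × 3.5 = 34.3°C, giving -16.8°C.
Environment:
  From 900 m to 2400 m (environment, lower layer): cools by 3.4 × 1.5 = 5.1°C, giving 12.4°C.
  From 2400 m to 4400 m (environment, upper layer): cools by 3.3 × 2 = 6.6°C, giving 5.8°C.
T_parcel − T_env = -16.8 − 5.8 = -22.6°C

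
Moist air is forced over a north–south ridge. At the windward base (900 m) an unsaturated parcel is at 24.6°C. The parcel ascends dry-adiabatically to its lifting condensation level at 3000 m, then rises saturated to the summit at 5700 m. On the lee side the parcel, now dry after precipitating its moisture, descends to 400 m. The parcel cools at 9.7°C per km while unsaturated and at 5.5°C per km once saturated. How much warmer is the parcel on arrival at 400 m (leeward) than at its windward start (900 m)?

Dry to 3000 m: -9.7 × 2.1 km = -20.37°C, so T = 4.23°C.
Saturated to 5700 m: -5.5 × 2.7 km = -14.85°C, so T = -10.62°C.
Dry descent to 400 m: +9.7 × 5.3 km = +51.41°C, so T = 40.79°C.
Net change vs windward start: 40.79 − 24.6 = +16.19°C

+16.19°C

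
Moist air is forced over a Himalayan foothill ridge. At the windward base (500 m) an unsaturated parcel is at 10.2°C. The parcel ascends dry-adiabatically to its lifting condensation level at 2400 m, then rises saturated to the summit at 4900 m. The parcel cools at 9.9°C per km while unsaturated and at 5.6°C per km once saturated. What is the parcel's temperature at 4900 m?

Dry to 2400 m: -9.9 × 1.9 km = -18.81°C, so T = -8.61°C.
Saturated to 4900 m: -5.6 × 2.5 km = -14°C, so T = -22.61°C.

-22.61°C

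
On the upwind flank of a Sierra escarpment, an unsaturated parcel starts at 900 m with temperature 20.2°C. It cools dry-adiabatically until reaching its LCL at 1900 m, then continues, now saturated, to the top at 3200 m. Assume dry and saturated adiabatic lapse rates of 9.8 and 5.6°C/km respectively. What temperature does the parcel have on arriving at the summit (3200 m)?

900 → 1900 m (dry, 9.8°C/km): ΔT = -9.8 × 1 = -9.8°C → T = 10.4°C
1900 → 3200 m (saturated, 5.6°C/km): ΔT = -5.6 × 1.3 = -7.28°C → T = 3.12°C

3.12°C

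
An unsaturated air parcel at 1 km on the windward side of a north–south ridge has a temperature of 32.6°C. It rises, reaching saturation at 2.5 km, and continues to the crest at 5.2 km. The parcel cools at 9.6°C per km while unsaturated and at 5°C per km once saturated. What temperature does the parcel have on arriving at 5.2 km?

4.7°C

1000–2500 m, dry: Δz = 1.5 km ⇒ ΔT = -14.4°C; T = 18.2°C
2500–5200 m, saturated: Δz = 2.7 km ⇒ ΔT = -13.5°C; T = 4.7°C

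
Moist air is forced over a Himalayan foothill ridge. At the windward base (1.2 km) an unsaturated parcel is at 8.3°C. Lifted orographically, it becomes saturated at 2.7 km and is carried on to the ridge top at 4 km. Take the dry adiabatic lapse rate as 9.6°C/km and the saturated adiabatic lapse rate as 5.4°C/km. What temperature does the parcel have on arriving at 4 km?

-13.12°C

1200 → 2700 m (dry, 9.6°C/km): ΔT = -9.6 × 1.5 = -14.4°C → T = -6.1°C
2700 → 4000 m (saturated, 5.4°C/km): ΔT = -5.4 × 1.3 = -7.02°C → T = -13.12°C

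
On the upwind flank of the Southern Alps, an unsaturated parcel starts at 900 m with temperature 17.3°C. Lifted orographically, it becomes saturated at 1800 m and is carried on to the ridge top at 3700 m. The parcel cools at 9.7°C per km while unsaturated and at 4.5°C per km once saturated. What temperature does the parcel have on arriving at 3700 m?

900 → 1800 m (dry, 9.7°C/km): ΔT = -9.7 × 0.9 = -8.73°C → T = 8.57°C
1800 → 3700 m (saturated, 4.5°C/km): ΔT = -4.5 × 1.9 = -8.55°C → T = 0.02°C

0.02°C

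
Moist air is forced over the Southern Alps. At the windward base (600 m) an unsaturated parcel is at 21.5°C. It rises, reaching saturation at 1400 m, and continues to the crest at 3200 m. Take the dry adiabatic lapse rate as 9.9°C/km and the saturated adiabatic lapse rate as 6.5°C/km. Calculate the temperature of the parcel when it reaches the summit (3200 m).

Dry to 1400 m: -9.9 × 0.8 km = -7.92°C, so T = 13.58°C.
Saturated to 3200 m: -6.5 × 1.8 km = -11.7°C, so T = 1.88°C.

1.88°C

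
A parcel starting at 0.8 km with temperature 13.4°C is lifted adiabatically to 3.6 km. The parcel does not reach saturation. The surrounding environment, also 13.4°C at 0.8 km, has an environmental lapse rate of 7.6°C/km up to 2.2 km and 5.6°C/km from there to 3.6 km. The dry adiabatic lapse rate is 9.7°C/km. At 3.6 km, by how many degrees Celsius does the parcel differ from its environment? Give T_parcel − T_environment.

Parcel:
  800–3600 m, dry: Δz = 2.8 km ⇒ ΔT = -27.16°C; T = -13.76°C
Environment:
  800–2200 m, environment, lower layer: Δz = 1.4 km ⇒ ΔT = -10.64°C; T = 2.76°C
  2200–3600 m, environment, upper layer: Δz = 1.4 km ⇒ ΔT = -7.84°C; T = -5.08°C
T_parcel − T_env = -13.76 − (-5.08) = -8.68°C

-8.68°C (parcel cooler than environment)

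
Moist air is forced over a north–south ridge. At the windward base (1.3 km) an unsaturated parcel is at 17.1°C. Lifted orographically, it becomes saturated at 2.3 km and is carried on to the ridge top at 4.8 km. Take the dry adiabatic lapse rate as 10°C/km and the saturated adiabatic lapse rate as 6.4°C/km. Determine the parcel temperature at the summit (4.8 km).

-8.9°C

From 1300 m to 2300 m (dry): cools by 10 × 1 = 10°C, giving 7.1°C.
From 2300 m to 4800 m (saturated): cools by 6.4 × 2.5 = 16°C, giving -8.9°C.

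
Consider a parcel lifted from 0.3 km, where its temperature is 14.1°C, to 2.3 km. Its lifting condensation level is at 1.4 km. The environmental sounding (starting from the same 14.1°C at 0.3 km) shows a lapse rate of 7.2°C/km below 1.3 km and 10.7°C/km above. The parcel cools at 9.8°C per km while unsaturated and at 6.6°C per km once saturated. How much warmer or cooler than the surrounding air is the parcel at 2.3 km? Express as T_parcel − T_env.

+1.18°C (parcel warmer than environment)

Parcel:
  From 300 m to 1400 m (dry): cools by 9.8 × 1.1 = 10.78°C, giving 3.32°C.
  From 1400 m to 2300 m (saturated): cools by 6.6 × 0.9 = 5.94°C, giving -2.62°C.
Environment:
  From 300 m to 1300 m (environment, lower layer): cools by 7.2 × 1 = 7.2°C, giving 6.9°C.
  From 1300 m to 2300 m (environment, upper layer): cools by 10.7 × 1 = 10.7°C, giving -3.8°C.
T_parcel − T_env = -2.62 − (-3.8) = +1.18°C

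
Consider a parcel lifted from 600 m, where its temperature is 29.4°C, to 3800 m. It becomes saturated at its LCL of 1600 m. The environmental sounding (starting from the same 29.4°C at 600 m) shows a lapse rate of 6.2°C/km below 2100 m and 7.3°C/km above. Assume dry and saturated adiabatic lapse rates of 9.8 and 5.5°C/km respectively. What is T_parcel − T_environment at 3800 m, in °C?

-0.19°C (parcel cooler than environment)

Parcel:
  600 → 1600 m (dry, 9.8°C/km): ΔT = -9.8 × 1 = -9.8°C → T = 19.6°C
  1600 → 3800 m (saturated, 5.5°C/km): ΔT = -5.5 × 2.2 = -12.1°C → T = 7.5°C
Environment:
  600 → 2100 m (environment, lower layer, 6.2°C/km): ΔT = -6.2 × 1.5 = -9.3°C → T = 20.1°C
  2100 → 3800 m (environment, upper layer, 7.3°C/km): ΔT = -7.3 × 1.7 = -12.41°C → T = 7.69°C
T_parcel − T_env = 7.5 − 7.69 = -0.19°C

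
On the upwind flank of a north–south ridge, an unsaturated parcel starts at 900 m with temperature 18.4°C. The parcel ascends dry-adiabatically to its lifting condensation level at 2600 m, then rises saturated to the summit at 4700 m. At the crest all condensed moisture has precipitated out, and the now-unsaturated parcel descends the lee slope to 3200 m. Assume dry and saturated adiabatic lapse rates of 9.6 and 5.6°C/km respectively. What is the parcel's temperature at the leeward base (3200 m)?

4.72°C

900 → 2600 m (dry, 9.6°C/km): ΔT = -9.6 × 1.7 = -16.32°C → T = 2.08°C
2600 → 4700 m (saturated, 5.6°C/km): ΔT = -5.6 × 2.1 = -11.76°C → T = -9.68°C
4700 → 3200 m (dry descent, 9.6°C/km): ΔT = +9.6 × 1.5 = +14.4°C → T = 4.72°C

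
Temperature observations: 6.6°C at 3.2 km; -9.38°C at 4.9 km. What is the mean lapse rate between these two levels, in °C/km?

Γ = −ΔT/Δz = (6.6 − (-9.38)) / (4900 − 3200) m
  = 15.98°C / 1.7 km = 9.4°C/km

9.4°C/km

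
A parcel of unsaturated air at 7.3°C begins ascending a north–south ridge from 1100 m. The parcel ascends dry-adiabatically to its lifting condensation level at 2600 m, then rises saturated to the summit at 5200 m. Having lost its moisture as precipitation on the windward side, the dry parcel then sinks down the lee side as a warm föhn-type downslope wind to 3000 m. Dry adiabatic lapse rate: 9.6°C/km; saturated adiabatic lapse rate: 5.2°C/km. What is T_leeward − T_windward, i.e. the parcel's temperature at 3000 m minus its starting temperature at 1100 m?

-6.8°C

Dry to 2600 m: -9.6 × 1.5 km = -14.4°C, so T = -7.1°C.
Saturated to 5200 m: -5.2 × 2.6 km = -13.52°C, so T = -20.62°C.
Dry descent to 3000 m: +9.6 × 2.2 km = +21.12°C, so T = 0.5°C.
Net change vs windward start: 0.5 − 7.3 = -6.8°C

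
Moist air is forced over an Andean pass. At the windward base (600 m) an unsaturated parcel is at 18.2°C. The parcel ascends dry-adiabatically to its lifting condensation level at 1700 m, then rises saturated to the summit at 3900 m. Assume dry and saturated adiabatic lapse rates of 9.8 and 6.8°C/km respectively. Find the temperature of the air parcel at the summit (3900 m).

600–1700 m, dry: Δz = 1.1 km ⇒ ΔT = -10.78°C; T = 7.42°C
1700–3900 m, saturated: Δz = 2.2 km ⇒ ΔT = -14.96°C; T = -7.54°C

-7.54°C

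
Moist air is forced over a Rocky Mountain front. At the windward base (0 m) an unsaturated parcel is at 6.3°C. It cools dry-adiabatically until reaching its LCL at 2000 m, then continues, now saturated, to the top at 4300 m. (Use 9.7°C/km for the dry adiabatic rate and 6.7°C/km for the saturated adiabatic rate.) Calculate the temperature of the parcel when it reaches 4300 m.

0–2000 m, dry: Δz = 2 km ⇒ ΔT = -19.4°C; T = -13.1°C
2000–4300 m, saturated: Δz = 2.3 km ⇒ ΔT = -15.41°C; T = -28.51°C

-28.51°C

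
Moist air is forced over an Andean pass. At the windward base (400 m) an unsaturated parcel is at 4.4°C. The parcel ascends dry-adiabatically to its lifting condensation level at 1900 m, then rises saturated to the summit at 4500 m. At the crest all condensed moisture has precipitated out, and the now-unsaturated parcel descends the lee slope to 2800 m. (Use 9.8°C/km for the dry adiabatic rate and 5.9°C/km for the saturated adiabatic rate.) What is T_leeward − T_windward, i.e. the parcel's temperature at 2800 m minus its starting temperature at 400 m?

From 400 m to 1900 m (dry): cools by 9.8 × 1.5 = 14.7°C, giving -10.3°C.
From 1900 m to 4500 m (saturated): cools by 5.9 × 2.6 = 15.34°C, giving -25.64°C.
From 4500 m to 2800 m (dry descent): warms by 9.8 × 1.7 = 16.66°C, giving -8.98°C.
Net change vs windward start: -8.98 − 4.4 = -13.38°C

-13.38°C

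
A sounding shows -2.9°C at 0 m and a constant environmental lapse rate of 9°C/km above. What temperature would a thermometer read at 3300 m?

0–3300 m, environmental: Δz = 3.3 km ⇒ ΔT = -29.7°C; T = -32.6°C

-32.6°C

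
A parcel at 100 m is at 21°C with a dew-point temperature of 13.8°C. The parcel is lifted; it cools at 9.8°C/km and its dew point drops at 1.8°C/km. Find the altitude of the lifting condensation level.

T and T_d converge at 9.8 − 1.8 = 8°C per km
Height above start = (21 − 13.8) / 8 = 0.9 km
LCL altitude = 100 m + 900 m = 1000 m

1000 m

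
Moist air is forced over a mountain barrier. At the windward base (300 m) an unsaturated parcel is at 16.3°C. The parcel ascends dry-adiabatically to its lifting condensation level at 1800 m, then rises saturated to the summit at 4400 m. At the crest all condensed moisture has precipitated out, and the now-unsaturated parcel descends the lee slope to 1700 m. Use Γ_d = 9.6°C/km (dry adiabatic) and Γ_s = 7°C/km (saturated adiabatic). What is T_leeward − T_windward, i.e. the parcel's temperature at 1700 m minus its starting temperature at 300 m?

300–1800 m, dry: Δz = 1.5 km ⇒ ΔT = -14.4°C; T = 1.9°C
1800–4400 m, saturated: Δz = 2.6 km ⇒ ΔT = -18.2°C; T = -16.3°C
4400–1700 m, dry descent: Δz = 2.7 km ⇒ ΔT = +25.92°C; T = 9.62°C
Net change vs windward start: 9.62 − 16.3 = -6.68°C

-6.68°C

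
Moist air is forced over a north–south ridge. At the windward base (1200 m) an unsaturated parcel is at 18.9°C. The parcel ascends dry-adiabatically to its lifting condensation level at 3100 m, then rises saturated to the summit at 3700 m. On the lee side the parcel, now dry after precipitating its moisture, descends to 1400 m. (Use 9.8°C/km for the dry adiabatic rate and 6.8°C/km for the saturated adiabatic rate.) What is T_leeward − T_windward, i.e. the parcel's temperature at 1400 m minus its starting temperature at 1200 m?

-0.16°C

Dry to 3100 m: -9.8 × 1.9 km = -18.62°C, so T = 0.28°C.
Saturated to 3700 m: -6.8 × 0.6 km = -4.08°C, so T = -3.8°C.
Dry descent to 1400 m: +9.8 × 2.3 km = +22.54°C, so T = 18.74°C.
Net change vs windward start: 18.74 − 18.9 = -0.16°C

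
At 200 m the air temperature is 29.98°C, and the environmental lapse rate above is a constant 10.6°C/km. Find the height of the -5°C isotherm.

Height above start = (29.98 − (-5)) / 10.6 = 3.3 km
Altitude = 200 m + 3300 m = 3500 m

3500 m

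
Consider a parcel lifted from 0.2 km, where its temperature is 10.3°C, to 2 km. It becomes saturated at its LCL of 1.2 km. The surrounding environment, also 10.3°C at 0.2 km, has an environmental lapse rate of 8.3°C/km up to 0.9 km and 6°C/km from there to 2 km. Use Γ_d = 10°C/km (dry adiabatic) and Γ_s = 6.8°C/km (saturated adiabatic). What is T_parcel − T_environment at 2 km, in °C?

Parcel:
  From 200 m to 1200 m (dry): cools by 10 × 1 = 10°C, giving 0.3°C.
  From 1200 m to 2000 m (saturated): cools by 6.8 × 0.8 = 5.44°C, giving -5.14°C.
Environment:
  From 200 m to 900 m (environment, lower layer): cools by 8.3 × 0.7 = 5.81°C, giving 4.49°C.
  From 900 m to 2000 m (environment, upper layer): cools by 6 × 1.1 = 6.6°C, giving -2.11°C.
T_parcel − T_env = -5.14 − (-2.11) = -3.03°C

-3.03°C (parcel cooler than environment)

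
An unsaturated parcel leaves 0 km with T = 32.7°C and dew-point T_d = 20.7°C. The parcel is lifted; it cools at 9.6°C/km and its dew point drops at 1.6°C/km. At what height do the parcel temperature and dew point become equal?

1.5 km

T and T_d converge at 9.6 − 1.6 = 8°C per km
Height above start = (32.7 − 20.7) / 8 = 1.5 km
LCL altitude = 0 m + 1500 m = 1500 m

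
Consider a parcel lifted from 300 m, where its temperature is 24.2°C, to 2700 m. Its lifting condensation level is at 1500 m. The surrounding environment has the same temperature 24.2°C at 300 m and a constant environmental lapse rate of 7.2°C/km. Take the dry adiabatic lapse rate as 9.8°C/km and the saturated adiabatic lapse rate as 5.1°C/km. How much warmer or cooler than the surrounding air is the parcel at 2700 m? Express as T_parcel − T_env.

-0.6°C (parcel cooler than environment)

Parcel:
  300–1500 m, dry: Δz = 1.2 km ⇒ ΔT = -11.76°C; T = 12.44°C
  1500–2700 m, saturated: Δz = 1.2 km ⇒ ΔT = -6.12°C; T = 6.32°C
Environment:
  300–2700 m, environment: Δz = 2.4 km ⇒ ΔT = -17.28°C; T = 6.92°C
T_parcel − T_env = 6.32 − 6.92 = -0.6°C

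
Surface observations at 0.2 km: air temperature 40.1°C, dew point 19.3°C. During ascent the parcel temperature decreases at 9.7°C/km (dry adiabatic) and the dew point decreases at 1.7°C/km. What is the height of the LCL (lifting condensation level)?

2.8 km

T and T_d converge at 9.7 − 1.7 = 8°C per km
Height above start = (40.1 − 19.3) / 8 = 2.6 km
LCL altitude = 200 m + 2600 m = 2800 m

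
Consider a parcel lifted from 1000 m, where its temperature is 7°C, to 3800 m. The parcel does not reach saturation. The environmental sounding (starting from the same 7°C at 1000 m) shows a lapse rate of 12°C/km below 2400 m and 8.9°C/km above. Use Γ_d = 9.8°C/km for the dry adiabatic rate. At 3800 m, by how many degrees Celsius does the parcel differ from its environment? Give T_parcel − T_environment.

+1.82°C (parcel warmer than environment)

Parcel:
  Dry to 3800 m: -9.8 × 2.8 km = -27.44°C, so T = -20.44°C.
Environment:
  Environment, lower layer to 2400 m: -12 × 1.4 km = -16.8°C, so T = -9.8°C.
  Environment, upper layer to 3800 m: -8.9 × 1.4 km = -12.46°C, so T = -22.26°C.
T_parcel − T_env = -20.44 − (-22.26) = +1.82°C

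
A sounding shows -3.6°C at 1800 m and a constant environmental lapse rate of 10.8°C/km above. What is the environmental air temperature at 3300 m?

Environmental to 3300 m: -10.8 × 1.5 km = -16.2°C, so T = -19.8°C.

-19.8°C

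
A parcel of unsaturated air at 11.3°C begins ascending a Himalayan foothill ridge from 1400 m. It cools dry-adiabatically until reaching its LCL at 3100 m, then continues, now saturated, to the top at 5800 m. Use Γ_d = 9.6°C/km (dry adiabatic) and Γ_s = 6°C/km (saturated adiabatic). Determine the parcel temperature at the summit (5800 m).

1400–3100 m, dry: Δz = 1.7 km ⇒ ΔT = -16.32°C; T = -5.02°C
3100–5800 m, saturated: Δz = 2.7 km ⇒ ΔT = -16.2°C; T = -21.22°C

-21.22°C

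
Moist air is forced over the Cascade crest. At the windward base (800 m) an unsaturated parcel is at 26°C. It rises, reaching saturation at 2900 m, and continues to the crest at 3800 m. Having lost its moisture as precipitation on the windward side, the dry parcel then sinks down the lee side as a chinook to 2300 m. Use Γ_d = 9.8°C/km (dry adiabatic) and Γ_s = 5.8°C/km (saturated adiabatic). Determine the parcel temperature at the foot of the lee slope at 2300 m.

14.9°C

Dry to 2900 m: -9.8 × 2.1 km = -20.58°C, so T = 5.42°C.
Saturated to 3800 m: -5.8 × 0.9 km = -5.22°C, so T = 0.2°C.
Dry descent to 2300 m: +9.8 × 1.5 km = +14.7°C, so T = 14.9°C.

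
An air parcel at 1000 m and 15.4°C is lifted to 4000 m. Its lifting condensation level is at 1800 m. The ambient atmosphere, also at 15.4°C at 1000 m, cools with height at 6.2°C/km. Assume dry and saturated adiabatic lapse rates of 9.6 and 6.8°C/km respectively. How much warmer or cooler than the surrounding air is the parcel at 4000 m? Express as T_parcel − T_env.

-4.04°C (parcel cooler than environment)

Parcel:
  1000–1800 m, dry: Δz = 0.8 km ⇒ ΔT = -7.68°C; T = 7.72°C
  1800–4000 m, saturated: Δz = 2.2 km ⇒ ΔT = -14.96°C; T = -7.24°C
Environment:
  1000–4000 m, environment: Δz = 3 km ⇒ ΔT = -18.6°C; T = -3.2°C
T_parcel − T_env = -7.24 − (-3.2) = -4.04°C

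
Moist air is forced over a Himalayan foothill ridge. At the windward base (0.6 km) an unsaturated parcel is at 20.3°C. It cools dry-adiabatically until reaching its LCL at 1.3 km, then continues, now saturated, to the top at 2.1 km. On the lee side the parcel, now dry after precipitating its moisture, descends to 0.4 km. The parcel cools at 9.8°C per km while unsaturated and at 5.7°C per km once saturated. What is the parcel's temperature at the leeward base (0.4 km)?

From 600 m to 1300 m (dry): cools by 9.8 × 0.7 = 6.86°C, giving 13.44°C.
From 1300 m to 2100 m (saturated): cools by 5.7 × 0.8 = 4.56°C, giving 8.88°C.
From 2100 m to 400 m (dry descent): warms by 9.8 × 1.7 = 16.66°C, giving 25.54°C.

25.54°C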